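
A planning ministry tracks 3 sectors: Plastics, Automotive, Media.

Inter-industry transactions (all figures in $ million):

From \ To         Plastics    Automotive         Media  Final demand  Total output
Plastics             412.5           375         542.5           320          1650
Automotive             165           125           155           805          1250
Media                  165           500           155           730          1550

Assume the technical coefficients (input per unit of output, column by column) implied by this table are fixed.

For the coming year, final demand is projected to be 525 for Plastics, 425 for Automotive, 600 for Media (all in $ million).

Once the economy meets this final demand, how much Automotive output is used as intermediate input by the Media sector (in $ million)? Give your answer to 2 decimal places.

z_23 = 118.63

Technical coefficients a_ij = z_ij / X_j:
  a_11 = 412.5/1650 = 0.25, a_21 = 165/1650 = 0.10, a_31 = 165/1650 = 0.10
  a_12 = 375/1250 = 0.30, a_22 = 125/1250 = 0.10, a_32 = 500/1250 = 0.40
  a_13 = 542.5/1550 = 0.35, a_23 = 155/1550 = 0.10, a_33 = 155/1550 = 0.10
I − A =
  [   0.75    -0.30    -0.35]
  [  -0.10     0.90    -0.10]
  [  -0.10    -0.40     0.90]
Cofactors of I−A, C_ij = (−1)^(i+j)·(minor ij) (rows/columns in the sector order above):
  C_11 = (0.90)(0.90) − (-0.10)(-0.40) = 0.7700
  C_12 = −[(-0.10)(0.90) − (-0.10)(-0.10)] = 0.1000
  C_13 = (-0.10)(-0.40) − (0.90)(-0.10) = 0.1300
  C_21 = −[(-0.30)(0.90) − (-0.35)(-0.40)] = 0.4100
  C_22 = (0.75)(0.90) − (-0.35)(-0.10) = 0.6400
  C_23 = −[(0.75)(-0.40) − (-0.30)(-0.10)] = 0.3300
  C_31 = (-0.30)(-0.10) − (-0.35)(0.90) = 0.3450
  C_32 = −[(0.75)(-0.10) − (-0.35)(-0.10)] = 0.1100
  C_33 = (0.75)(0.90) − (-0.30)(-0.10) = 0.6450
det(I−A) = Σ_j (I−A)_1j·C_1j = (0.75)(0.7700) + (-0.30)(0.1000) + (-0.35)(0.1300) = 0.5020
adj(I−A) = Cᵀ =
  [ 0.7700   0.4100   0.3450]
  [ 0.1000   0.6400   0.1100]
  [ 0.1300   0.3300   0.6450]
(I − A)⁻¹ = adj(I−A) / det(I−A) ≈
  [   1.5339     0.8167     0.6873]
  [   0.1992     1.2749     0.2191]
  [   0.2590     0.6574     1.2849]
First solve x = (I − A)⁻¹ d = adj(I−A)·d / det(I−A); in particular x_3 = (0.1300·525 + 0.3300·425 + 0.6450·600) / 0.5020 = 595.50 / 0.5020 ≈ 1186.2550.
Intermediate flow from 2 to 3: z_23 = a_23 · x_3 = 0.10 × 595.50 / 0.5020 = 59.55 / 0.5020 ≈ 118.63.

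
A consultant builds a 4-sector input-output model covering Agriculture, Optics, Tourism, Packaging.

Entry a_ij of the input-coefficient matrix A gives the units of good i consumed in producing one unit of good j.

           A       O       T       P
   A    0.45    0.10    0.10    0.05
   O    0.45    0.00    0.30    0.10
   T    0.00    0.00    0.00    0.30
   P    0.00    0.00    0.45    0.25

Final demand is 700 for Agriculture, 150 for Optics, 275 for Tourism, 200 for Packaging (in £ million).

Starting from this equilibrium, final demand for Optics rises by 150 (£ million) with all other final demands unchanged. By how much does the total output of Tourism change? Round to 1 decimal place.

Δx_T = 0.0

I − A =
  [   0.55    -0.10    -0.10    -0.05]
  [  -0.45     1.00    -0.30    -0.10]
  [   0.00     0.00     1.00    -0.30]
  [   0.00     0.00    -0.45     0.75]
Compute the cofactors C_ij = (−1)^(i+j)·(3×3 minor ij) of I−A; the adjugate is their transpose:
adj(I−A) = Cᵀ =
  [ 0.615000   0.061500   0.124500   0.099000]
  [ 0.276750   0.338250   0.192375   0.140500]
  [ 0.000000   0.000000   0.378750   0.151500]
  [ 0.000000   0.000000   0.227250   0.505000]
det(I−A) = Σ_j (I−A)_1j·C_1j = (0.55)(0.615000) + (-0.10)(0.276750) + (-0.10)(0.000000) + (-0.05)(0.000000) = 0.310575
(I − A)⁻¹ = adj(I−A) / det(I−A) ≈
  [   1.9802     0.1980     0.4009     0.3188]
  [   0.8911     1.0891     0.6194     0.4524]
  [   0.0000     0.0000     1.2195     0.4878]
  [   0.0000     0.0000     0.7317     1.6260]
Δx = (I − A)⁻¹ Δd with Δd having +150 in the Optics component and 0 elsewhere.
So Δx_T = L_TO · (+150), where L_TO = adj(I−A)_TO / det(I−A) = 0.000000 / 0.310575.
Δx_T = 0.000000 × (+150) / 0.310575 = 0.00 / 0.310575 = 0.0.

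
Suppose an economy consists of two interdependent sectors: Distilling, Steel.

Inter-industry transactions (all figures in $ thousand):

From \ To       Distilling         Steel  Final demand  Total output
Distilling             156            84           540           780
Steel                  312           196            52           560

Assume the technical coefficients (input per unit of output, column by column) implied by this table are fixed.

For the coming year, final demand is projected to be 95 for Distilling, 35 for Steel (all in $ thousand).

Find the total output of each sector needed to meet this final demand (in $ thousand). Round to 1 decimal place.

x_1 = 145.7, x_2 = 143.5

Technical coefficients a_ij = z_ij / X_j:
  a_11 = 156/780 = 0.20, a_21 = 312/780 = 0.40
  a_12 = 84/560 = 0.15, a_22 = 196/560 = 0.35
I − A =
  [   0.80    -0.15]
  [  -0.40     0.65]
det(I−A) = (0.80)(0.65) − (-0.15)(-0.40) = 0.4600
adj(I−A) = [[0.65, 0.15], [0.40, 0.80]]
(I − A)⁻¹ = adj(I−A) / det(I−A) ≈
  [   1.4130     0.3261]
  [   0.8696     1.7391]
x = (I − A)⁻¹ d = adj(I−A)·d / det(I−A), with det(I−A) = 0.4600:
  x_1 = (0.65·95 + 0.15·35) / 0.4600 = 67.00 / 0.4600 ≈ 145.7
  x_2 = (0.40·95 + 0.80·35) / 0.4600 = 66.00 / 0.4600 ≈ 143.5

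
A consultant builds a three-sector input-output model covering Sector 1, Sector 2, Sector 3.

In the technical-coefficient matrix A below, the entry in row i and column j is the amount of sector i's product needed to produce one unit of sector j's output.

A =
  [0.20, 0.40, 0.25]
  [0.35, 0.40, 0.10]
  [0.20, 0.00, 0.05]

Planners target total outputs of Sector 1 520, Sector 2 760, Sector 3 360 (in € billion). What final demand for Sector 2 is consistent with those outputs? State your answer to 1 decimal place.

I − A =
  [   0.80    -0.40    -0.25]
  [  -0.35     0.60    -0.10]
  [  -0.20     0.00     0.95]
d = (I − A) x:
  d_1 = (+0.80)·520 + (-0.40)·760 + (-0.25)·360 = 22.0
  d_2 = (-0.35)·520 + (+0.60)·760 + (-0.10)·360 = 238.0
  d_3 = (-0.20)·520 + (+0.00)·760 + (+0.95)·360 = 238.0

d_2 = 238.0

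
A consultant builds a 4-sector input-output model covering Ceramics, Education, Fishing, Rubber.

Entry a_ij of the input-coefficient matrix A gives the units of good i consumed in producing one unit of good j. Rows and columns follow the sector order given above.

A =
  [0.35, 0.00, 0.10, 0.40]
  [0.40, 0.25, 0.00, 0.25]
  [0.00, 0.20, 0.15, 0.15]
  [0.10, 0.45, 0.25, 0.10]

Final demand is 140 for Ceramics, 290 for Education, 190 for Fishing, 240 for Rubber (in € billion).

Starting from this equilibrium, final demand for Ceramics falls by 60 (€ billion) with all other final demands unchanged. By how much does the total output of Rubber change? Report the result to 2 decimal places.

I − A =
  [   0.65     0.00    -0.10    -0.40]
  [  -0.40     0.75     0.00    -0.25]
  [   0.00    -0.20     0.85    -0.15]
  [  -0.10    -0.45    -0.25     0.90]
Compute the cofactors C_ij = (−1)^(i+j)·(3×3 minor ij) of I−A; the adjugate is their transpose:
adj(I−A) = Cᵀ =
  [ 0.437500   0.197750   0.131250   0.271250]
  [ 0.312250   0.437375   0.119125   0.280125]
  [ 0.115250   0.152875   0.263625   0.137625]
  [ 0.236750   0.283125   0.147375   0.406375]
det(I−A) = Σ_j (I−A)_1j·C_1j = (0.65)(0.437500) + (0.00)(0.312250) + (-0.10)(0.115250) + (-0.40)(0.236750) = 0.17815
(I − A)⁻¹ = adj(I−A) / det(I−A) ≈
  [   2.4558     1.1100     0.7367     1.5226]
  [   1.7527     2.4551     0.6687     1.5724]
  [   0.6469     0.8581     1.4798     0.7725]
  [   1.3289     1.5893     0.8273     2.2811]
Δx = (I − A)⁻¹ Δd with Δd having -60 in the Ceramics component and 0 elsewhere.
So Δx_R = L_RC · (-60), where L_RC = adj(I−A)_RC / det(I−A) = 0.236750 / 0.17815.
Δx_R = 0.236750 × (-60) / 0.17815 = -14.205 / 0.17815 ≈ -79.74.

Δx_R = -79.74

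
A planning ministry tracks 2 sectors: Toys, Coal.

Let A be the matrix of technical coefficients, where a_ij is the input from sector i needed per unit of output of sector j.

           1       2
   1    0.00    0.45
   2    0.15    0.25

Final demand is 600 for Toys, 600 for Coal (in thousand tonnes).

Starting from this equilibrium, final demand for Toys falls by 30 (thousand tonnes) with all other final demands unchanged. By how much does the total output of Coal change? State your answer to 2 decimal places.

I − A =
  [   1.00    -0.45]
  [  -0.15     0.75]
det(I−A) = (1.00)(0.75) − (-0.45)(-0.15) = 0.6825
adj(I−A) = [[0.75, 0.45], [0.15, 1.00]]
(I − A)⁻¹ = adj(I−A) / det(I−A) ≈
  [   1.0989     0.6593]
  [   0.2198     1.4652]
Δx = (I − A)⁻¹ Δd with Δd having -30 in the Toys component and 0 elsewhere.
So Δx_2 = L_21 · (-30), where L_21 = adj(I−A)_21 / det(I−A) = 0.15 / 0.6825.
Δx_2 = 0.15 × (-30) / 0.6825 = -4.50 / 0.6825 ≈ -6.59.

Δx_2 = -6.59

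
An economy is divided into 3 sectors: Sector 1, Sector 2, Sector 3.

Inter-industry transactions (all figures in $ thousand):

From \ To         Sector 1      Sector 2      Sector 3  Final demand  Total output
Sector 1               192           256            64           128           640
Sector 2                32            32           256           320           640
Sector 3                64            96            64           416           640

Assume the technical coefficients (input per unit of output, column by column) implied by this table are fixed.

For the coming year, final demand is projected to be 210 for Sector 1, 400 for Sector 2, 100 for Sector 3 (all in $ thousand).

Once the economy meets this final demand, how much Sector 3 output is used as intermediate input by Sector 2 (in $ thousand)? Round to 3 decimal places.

Technical coefficients a_ij = z_ij / X_j:
  a_11 = 192/640 = 0.30, a_21 = 32/640 = 0.05, a_31 = 64/640 = 0.10
  a_12 = 256/640 = 0.40, a_22 = 32/640 = 0.05, a_32 = 96/640 = 0.15
  a_13 = 64/640 = 0.10, a_23 = 256/640 = 0.40, a_33 = 64/640 = 0.10
I − A =
  [   0.70    -0.40    -0.10]
  [  -0.05     0.95    -0.40]
  [  -0.10    -0.15     0.90]
Cofactors of I−A, C_ij = (−1)^(i+j)·(minor ij) (rows/columns in the sector order above):
  C_11 = (0.95)(0.90) − (-0.40)(-0.15) = 0.7950
  C_12 = −[(-0.05)(0.90) − (-0.40)(-0.10)] = 0.0850
  C_13 = (-0.05)(-0.15) − (0.95)(-0.10) = 0.1025
  C_21 = −[(-0.40)(0.90) − (-0.10)(-0.15)] = 0.3750
  C_22 = (0.70)(0.90) − (-0.10)(-0.10) = 0.6200
  C_23 = −[(0.70)(-0.15) − (-0.40)(-0.10)] = 0.1450
  C_31 = (-0.40)(-0.40) − (-0.10)(0.95) = 0.2550
  C_32 = −[(0.70)(-0.40) − (-0.10)(-0.05)] = 0.2850
  C_33 = (0.70)(0.95) − (-0.40)(-0.05) = 0.6450
det(I−A) = Σ_j (I−A)_1j·C_1j = (0.70)(0.7950) + (-0.40)(0.0850) + (-0.10)(0.1025) = 0.51225
adj(I−A) = Cᵀ =
  [ 0.7950   0.3750   0.2550]
  [ 0.0850   0.6200   0.2850]
  [ 0.1025   0.1450   0.6450]
(I − A)⁻¹ = adj(I−A) / det(I−A) ≈
  [   1.5520     0.7321     0.4978]
  [   0.1659     1.2103     0.5564]
  [   0.2001     0.2831     1.2592]
First solve x = (I − A)⁻¹ d = adj(I−A)·d / det(I−A); in particular x_2 = (0.0850·210 + 0.6200·400 + 0.2850·100) / 0.51225 = 294.35 / 0.51225 ≈ 574.62177.
Intermediate flow from 3 to 2: z_32 = a_32 · x_2 = 0.15 × 294.35 / 0.51225 = 44.1525 / 0.51225 ≈ 86.193.

z_32 = 86.193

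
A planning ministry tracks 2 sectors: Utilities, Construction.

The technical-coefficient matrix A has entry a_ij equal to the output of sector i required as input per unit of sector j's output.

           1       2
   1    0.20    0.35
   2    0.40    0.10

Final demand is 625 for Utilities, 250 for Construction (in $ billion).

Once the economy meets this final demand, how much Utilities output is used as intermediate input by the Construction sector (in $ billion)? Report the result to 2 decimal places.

I − A =
  [   0.80    -0.35]
  [  -0.40     0.90]
det(I−A) = (0.80)(0.90) − (-0.35)(-0.40) = 0.5800
adj(I−A) = [[0.90, 0.35], [0.40, 0.80]]
(I − A)⁻¹ = adj(I−A) / det(I−A) ≈
  [   1.5517     0.6034]
  [   0.6897     1.3793]
First solve x = (I − A)⁻¹ d = adj(I−A)·d / det(I−A); in particular x_2 = (0.40·625 + 0.80·250) / 0.5800 = 450.00 / 0.5800 ≈ 775.8621.
Intermediate flow from 1 to 2: z_12 = a_12 · x_2 = 0.35 × 450.00 / 0.5800 = 157.50 / 0.5800 ≈ 271.55.

z_12 = 271.55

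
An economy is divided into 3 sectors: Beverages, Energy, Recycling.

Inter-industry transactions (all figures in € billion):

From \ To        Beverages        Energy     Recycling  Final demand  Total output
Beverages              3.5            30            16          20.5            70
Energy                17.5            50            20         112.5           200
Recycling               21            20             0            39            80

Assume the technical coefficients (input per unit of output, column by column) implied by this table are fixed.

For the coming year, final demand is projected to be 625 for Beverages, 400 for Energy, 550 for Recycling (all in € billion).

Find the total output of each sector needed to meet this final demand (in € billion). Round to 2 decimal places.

x_B = 1058.05, x_E = 1215.68, x_R = 988.98

Technical coefficients a_ij = z_ij / X_j:
  a_BB = 3.5/70 = 0.05, a_EB = 17.5/70 = 0.25, a_RB = 21/70 = 0.30
  a_BE = 30/200 = 0.15, a_EE = 50/200 = 0.25, a_RE = 20/200 = 0.10
  a_BR = 16/80 = 0.20, a_ER = 20/80 = 0.25, a_RR = 0/80 = 0.00
I − A =
  [   0.95    -0.15    -0.20]
  [  -0.25     0.75    -0.25]
  [  -0.30    -0.10     1.00]
Cofactors of I−A, C_ij = (−1)^(i+j)·(minor ij) (rows/columns in the sector order above):
  C_11 = (0.75)(1.00) − (-0.25)(-0.10) = 0.7250
  C_12 = −[(-0.25)(1.00) − (-0.25)(-0.30)] = 0.3250
  C_13 = (-0.25)(-0.10) − (0.75)(-0.30) = 0.2500
  C_21 = −[(-0.15)(1.00) − (-0.20)(-0.10)] = 0.1700
  C_22 = (0.95)(1.00) − (-0.20)(-0.30) = 0.8900
  C_23 = −[(0.95)(-0.10) − (-0.15)(-0.30)] = 0.1400
  C_31 = (-0.15)(-0.25) − (-0.20)(0.75) = 0.1875
  C_32 = −[(0.95)(-0.25) − (-0.20)(-0.25)] = 0.2875
  C_33 = (0.95)(0.75) − (-0.15)(-0.25) = 0.6750
det(I−A) = Σ_j (I−A)_1j·C_1j = (0.95)(0.7250) + (-0.15)(0.3250) + (-0.20)(0.2500) = 0.5900
adj(I−A) = Cᵀ =
  [ 0.7250   0.1700   0.1875]
  [ 0.3250   0.8900   0.2875]
  [ 0.2500   0.1400   0.6750]
(I − A)⁻¹ = adj(I−A) / det(I−A) ≈
  [   1.2288     0.2881     0.3178]
  [   0.5508     1.5085     0.4873]
  [   0.4237     0.2373     1.1441]
x = (I − A)⁻¹ d = adj(I−A)·d / det(I−A), with det(I−A) = 0.5900:
  x_B = (0.7250·625 + 0.1700·400 + 0.1875·550) / 0.5900 = 624.25 / 0.5900 ≈ 1058.05
  x_E = (0.3250·625 + 0.8900·400 + 0.2875·550) / 0.5900 = 717.25 / 0.5900 ≈ 1215.68
  x_R = (0.2500·625 + 0.1400·400 + 0.6750·550) / 0.5900 = 583.50 / 0.5900 ≈ 988.98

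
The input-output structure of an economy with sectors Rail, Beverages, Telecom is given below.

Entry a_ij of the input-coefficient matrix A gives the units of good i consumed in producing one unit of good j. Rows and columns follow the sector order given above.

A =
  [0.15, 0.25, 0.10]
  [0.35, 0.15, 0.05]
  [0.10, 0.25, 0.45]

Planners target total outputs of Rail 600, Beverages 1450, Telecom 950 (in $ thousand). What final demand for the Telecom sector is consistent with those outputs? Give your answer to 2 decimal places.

I − A =
  [   0.85    -0.25    -0.10]
  [  -0.35     0.85    -0.05]
  [  -0.10    -0.25     0.55]
d = (I − A) x:
  d_R = (+0.85)·600 + (-0.25)·1450 + (-0.10)·950 = 52.50
  d_B = (-0.35)·600 + (+0.85)·1450 + (-0.05)·950 = 975.00
  d_T = (-0.10)·600 + (-0.25)·1450 + (+0.55)·950 = 100.00

d_T = 100.00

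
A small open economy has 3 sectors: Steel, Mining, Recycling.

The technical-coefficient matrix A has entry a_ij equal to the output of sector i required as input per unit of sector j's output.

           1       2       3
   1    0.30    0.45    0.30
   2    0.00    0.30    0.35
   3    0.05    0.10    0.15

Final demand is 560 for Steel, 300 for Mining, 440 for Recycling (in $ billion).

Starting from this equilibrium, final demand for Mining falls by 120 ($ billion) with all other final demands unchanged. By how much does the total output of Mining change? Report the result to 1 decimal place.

Δx_2 = -186.3

I − A =
  [   0.70    -0.45    -0.30]
  [   0.00     0.70    -0.35]
  [  -0.05    -0.10     0.85]
Cofactors of I−A, C_ij = (−1)^(i+j)·(minor ij) (rows/columns in the sector order above):
  C_11 = (0.70)(0.85) − (-0.35)(-0.10) = 0.5600
  C_12 = −[(0.00)(0.85) − (-0.35)(-0.05)] = 0.0175
  C_13 = (0.00)(-0.10) − (0.70)(-0.05) = 0.0350
  C_21 = −[(-0.45)(0.85) − (-0.30)(-0.10)] = 0.4125
  C_22 = (0.70)(0.85) − (-0.30)(-0.05) = 0.5800
  C_23 = −[(0.70)(-0.10) − (-0.45)(-0.05)] = 0.0925
  C_31 = (-0.45)(-0.35) − (-0.30)(0.70) = 0.3675
  C_32 = −[(0.70)(-0.35) − (-0.30)(0.00)] = 0.2450
  C_33 = (0.70)(0.70) − (-0.45)(0.00) = 0.4900
det(I−A) = Σ_j (I−A)_1j·C_1j = (0.70)(0.5600) + (-0.45)(0.0175) + (-0.30)(0.0350) = 0.373625
adj(I−A) = Cᵀ =
  [ 0.5600   0.4125   0.3675]
  [ 0.0175   0.5800   0.2450]
  [ 0.0350   0.0925   0.4900]
(I − A)⁻¹ = adj(I−A) / det(I−A) ≈
  [   1.4988     1.1040     0.9836]
  [   0.0468     1.5524     0.6557]
  [   0.0937     0.2476     1.3115]
Δx = (I − A)⁻¹ Δd with Δd having -120 in the Mining component and 0 elsewhere.
So Δx_2 = L_22 · (-120), where L_22 = adj(I−A)_22 / det(I−A) = 0.5800 / 0.373625.
Δx_2 = 0.5800 × (-120) / 0.373625 = -69.60 / 0.373625 ≈ -186.3.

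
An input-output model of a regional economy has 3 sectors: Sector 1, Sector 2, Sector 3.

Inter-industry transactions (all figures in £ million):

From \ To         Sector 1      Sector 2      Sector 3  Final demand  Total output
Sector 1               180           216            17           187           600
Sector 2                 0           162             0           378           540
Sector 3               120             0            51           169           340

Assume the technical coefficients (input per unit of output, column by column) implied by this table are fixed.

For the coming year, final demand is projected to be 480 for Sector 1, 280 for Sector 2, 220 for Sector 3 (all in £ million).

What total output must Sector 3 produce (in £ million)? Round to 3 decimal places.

Technical coefficients a_ij = z_ij / X_j:
  a_11 = 180/600 = 0.30, a_21 = 0/600 = 0.00, a_31 = 120/600 = 0.20
  a_12 = 216/540 = 0.40, a_22 = 162/540 = 0.30, a_32 = 0/540 = 0.00
  a_13 = 17/340 = 0.05, a_23 = 0/340 = 0.00, a_33 = 51/340 = 0.15
I − A =
  [   0.70    -0.40    -0.05]
  [   0.00     0.70     0.00]
  [  -0.20     0.00     0.85]
Cofactors of I−A, C_ij = (−1)^(i+j)·(minor ij) (rows/columns in the sector order above):
  C_11 = (0.70)(0.85) − (0.00)(0.00) = 0.5950
  C_12 = −[(0.00)(0.85) − (0.00)(-0.20)] = 0.0000
  C_13 = (0.00)(0.00) − (0.70)(-0.20) = 0.1400
  C_21 = −[(-0.40)(0.85) − (-0.05)(0.00)] = 0.3400
  C_22 = (0.70)(0.85) − (-0.05)(-0.20) = 0.5850
  C_23 = −[(0.70)(0.00) − (-0.40)(-0.20)] = 0.0800
  C_31 = (-0.40)(0.00) − (-0.05)(0.70) = 0.0350
  C_32 = −[(0.70)(0.00) − (-0.05)(0.00)] = 0.0000
  C_33 = (0.70)(0.70) − (-0.40)(0.00) = 0.4900
det(I−A) = Σ_j (I−A)_1j·C_1j = (0.70)(0.5950) + (-0.40)(0.0000) + (-0.05)(0.1400) = 0.4095
adj(I−A) = Cᵀ =
  [ 0.5950   0.3400   0.0350]
  [ 0.0000   0.5850   0.0000]
  [ 0.1400   0.0800   0.4900]
(I − A)⁻¹ = adj(I−A) / det(I−A) ≈
  [   1.4530     0.8303     0.0855]
  [   0.0000     1.4286     0.0000]
  [   0.3419     0.1954     1.1966]
x = (I − A)⁻¹ d = adj(I−A)·d / det(I−A), with det(I−A) = 0.4095:
  x_1 = (0.5950·480 + 0.3400·280 + 0.0350·220) / 0.4095 = 388.50 / 0.4095 ≈ 948.718
  x_2 = (0.0000·480 + 0.5850·280 + 0.0000·220) / 0.4095 = 163.80 / 0.4095 = 400.000
  x_3 = (0.1400·480 + 0.0800·280 + 0.4900·220) / 0.4095 = 197.40 / 0.4095 ≈ 482.051

x_3 = 482.051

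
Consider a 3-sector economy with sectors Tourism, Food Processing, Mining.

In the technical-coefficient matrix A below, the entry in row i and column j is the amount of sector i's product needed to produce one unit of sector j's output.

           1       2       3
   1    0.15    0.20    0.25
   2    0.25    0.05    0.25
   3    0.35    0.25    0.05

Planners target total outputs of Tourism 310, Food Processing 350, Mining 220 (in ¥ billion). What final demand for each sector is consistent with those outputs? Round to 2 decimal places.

I − A =
  [   0.85    -0.20    -0.25]
  [  -0.25     0.95    -0.25]
  [  -0.35    -0.25     0.95]
d = (I − A) x:
  d_1 = (+0.85)·310 + (-0.20)·350 + (-0.25)·220 = 138.50
  d_2 = (-0.25)·310 + (+0.95)·350 + (-0.25)·220 = 200.00
  d_3 = (-0.35)·310 + (-0.25)·350 + (+0.95)·220 = 13.00

d_1 = 138.50, d_2 = 200.00, d_3 = 13.00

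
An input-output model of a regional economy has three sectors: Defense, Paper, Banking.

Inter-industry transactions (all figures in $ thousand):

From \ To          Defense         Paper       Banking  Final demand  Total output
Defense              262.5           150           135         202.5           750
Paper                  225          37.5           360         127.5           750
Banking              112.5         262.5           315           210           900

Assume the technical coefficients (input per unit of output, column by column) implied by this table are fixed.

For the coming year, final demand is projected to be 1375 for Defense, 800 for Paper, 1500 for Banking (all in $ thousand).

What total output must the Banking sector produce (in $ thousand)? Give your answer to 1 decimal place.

x_B = 6220.8

Technical coefficients a_ij = z_ij / X_j:
  a_DD = 262.5/750 = 0.35, a_PD = 225/750 = 0.30, a_BD = 112.5/750 = 0.15
  a_DP = 150/750 = 0.20, a_PP = 37.5/750 = 0.05, a_BP = 262.5/750 = 0.35
  a_DB = 135/900 = 0.15, a_PB = 360/900 = 0.40, a_BB = 315/900 = 0.35
I − A =
  [   0.65    -0.20    -0.15]
  [  -0.30     0.95    -0.40]
  [  -0.15    -0.35     0.65]
Cofactors of I−A, C_ij = (−1)^(i+j)·(minor ij) (rows/columns in the sector order above):
  C_11 = (0.95)(0.65) − (-0.40)(-0.35) = 0.4775
  C_12 = −[(-0.30)(0.65) − (-0.40)(-0.15)] = 0.2550
  C_13 = (-0.30)(-0.35) − (0.95)(-0.15) = 0.2475
  C_21 = −[(-0.20)(0.65) − (-0.15)(-0.35)] = 0.1825
  C_22 = (0.65)(0.65) − (-0.15)(-0.15) = 0.4000
  C_23 = −[(0.65)(-0.35) − (-0.20)(-0.15)] = 0.2575
  C_31 = (-0.20)(-0.40) − (-0.15)(0.95) = 0.2225
  C_32 = −[(0.65)(-0.40) − (-0.15)(-0.30)] = 0.3050
  C_33 = (0.65)(0.95) − (-0.20)(-0.30) = 0.5575
det(I−A) = Σ_j (I−A)_1j·C_1j = (0.65)(0.4775) + (-0.20)(0.2550) + (-0.15)(0.2475) = 0.22225
adj(I−A) = Cᵀ =
  [ 0.4775   0.1825   0.2225]
  [ 0.2550   0.4000   0.3050]
  [ 0.2475   0.2575   0.5575]
(I − A)⁻¹ = adj(I−A) / det(I−A) ≈
  [   2.1485     0.8211     1.0011]
  [   1.1474     1.7998     1.3723]
  [   1.1136     1.1586     2.5084]
x = (I − A)⁻¹ d = adj(I−A)·d / det(I−A), with det(I−A) = 0.22225:
  x_D = (0.4775·1375 + 0.1825·800 + 0.2225·1500) / 0.22225 = 1136.3125 / 0.22225 ≈ 5112.8
  x_P = (0.2550·1375 + 0.4000·800 + 0.3050·1500) / 0.22225 = 1128.125 / 0.22225 ≈ 5075.9
  x_B = (0.2475·1375 + 0.2575·800 + 0.5575·1500) / 0.22225 = 1382.5625 / 0.22225 ≈ 6220.8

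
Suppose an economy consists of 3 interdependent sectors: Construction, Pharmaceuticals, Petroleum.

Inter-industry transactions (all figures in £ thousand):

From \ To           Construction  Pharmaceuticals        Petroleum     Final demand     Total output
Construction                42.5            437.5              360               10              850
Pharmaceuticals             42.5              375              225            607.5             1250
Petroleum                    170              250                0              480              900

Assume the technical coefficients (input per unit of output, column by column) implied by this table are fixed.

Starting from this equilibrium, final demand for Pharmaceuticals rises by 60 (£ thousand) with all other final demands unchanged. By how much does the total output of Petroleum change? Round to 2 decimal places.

Δx_3 = 29.86

Technical coefficients a_ij = z_ij / X_j:
  a_11 = 42.5/850 = 0.05, a_21 = 42.5/850 = 0.05, a_31 = 170/850 = 0.20
  a_12 = 437.5/1250 = 0.35, a_22 = 375/1250 = 0.30, a_32 = 250/1250 = 0.20
  a_13 = 360/900 = 0.40, a_23 = 225/900 = 0.25, a_33 = 0/900 = 0.00
I − A =
  [   0.95    -0.35    -0.40]
  [  -0.05     0.70    -0.25]
  [  -0.20    -0.20     1.00]
Cofactors of I−A, C_ij = (−1)^(i+j)·(minor ij) (rows/columns in the sector order above):
  C_11 = (0.70)(1.00) − (-0.25)(-0.20) = 0.6500
  C_12 = −[(-0.05)(1.00) − (-0.25)(-0.20)] = 0.1000
  C_13 = (-0.05)(-0.20) − (0.70)(-0.20) = 0.1500
  C_21 = −[(-0.35)(1.00) − (-0.40)(-0.20)] = 0.4300
  C_22 = (0.95)(1.00) − (-0.40)(-0.20) = 0.8700
  C_23 = −[(0.95)(-0.20) − (-0.35)(-0.20)] = 0.2600
  C_31 = (-0.35)(-0.25) − (-0.40)(0.70) = 0.3675
  C_32 = −[(0.95)(-0.25) − (-0.40)(-0.05)] = 0.2575
  C_33 = (0.95)(0.70) − (-0.35)(-0.05) = 0.6475
det(I−A) = Σ_j (I−A)_1j·C_1j = (0.95)(0.6500) + (-0.35)(0.1000) + (-0.40)(0.1500) = 0.5225
adj(I−A) = Cᵀ =
  [ 0.6500   0.4300   0.3675]
  [ 0.1000   0.8700   0.2575]
  [ 0.1500   0.2600   0.6475]
(I − A)⁻¹ = adj(I−A) / det(I−A) ≈
  [   1.2440     0.8230     0.7033]
  [   0.1914     1.6651     0.4928]
  [   0.2871     0.4976     1.2392]
Δx = (I − A)⁻¹ Δd with Δd having +60 in the Pharmaceuticals component and 0 elsewhere.
So Δx_3 = L_32 · (+60), where L_32 = adj(I−A)_32 / det(I−A) = 0.2600 / 0.5225.
Δx_3 = 0.2600 × (+60) / 0.5225 = 15.60 / 0.5225 ≈ 29.86.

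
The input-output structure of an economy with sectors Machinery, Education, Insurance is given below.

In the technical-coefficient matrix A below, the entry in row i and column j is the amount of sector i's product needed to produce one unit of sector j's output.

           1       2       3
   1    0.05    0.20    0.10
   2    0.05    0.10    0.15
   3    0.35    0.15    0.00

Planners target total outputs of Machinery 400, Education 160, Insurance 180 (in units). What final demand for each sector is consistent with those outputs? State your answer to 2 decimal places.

d_1 = 330.00, d_2 = 97.00, d_3 = 16.00

I − A =
  [   0.95    -0.20    -0.10]
  [  -0.05     0.90    -0.15]
  [  -0.35    -0.15     1.00]
d = (I − A) x:
  d_1 = (+0.95)·400 + (-0.20)·160 + (-0.10)·180 = 330.00
  d_2 = (-0.05)·400 + (+0.90)·160 + (-0.15)·180 = 97.00
  d_3 = (-0.35)·400 + (-0.15)·160 + (+1.00)·180 = 16.00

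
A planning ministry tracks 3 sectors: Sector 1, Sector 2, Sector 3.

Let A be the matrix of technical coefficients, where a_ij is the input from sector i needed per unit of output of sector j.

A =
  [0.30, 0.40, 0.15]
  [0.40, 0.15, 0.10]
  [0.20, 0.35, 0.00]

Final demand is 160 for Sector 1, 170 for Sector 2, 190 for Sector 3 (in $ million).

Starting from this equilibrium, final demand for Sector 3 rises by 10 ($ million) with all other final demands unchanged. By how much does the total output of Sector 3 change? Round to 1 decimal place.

Δx_3 = 12.2

I − A =
  [   0.70    -0.40    -0.15]
  [  -0.40     0.85    -0.10]
  [  -0.20    -0.35     1.00]
Cofactors of I−A, C_ij = (−1)^(i+j)·(minor ij) (rows/columns in the sector order above):
  C_11 = (0.85)(1.00) − (-0.10)(-0.35) = 0.8150
  C_12 = −[(-0.40)(1.00) − (-0.10)(-0.20)] = 0.4200
  C_13 = (-0.40)(-0.35) − (0.85)(-0.20) = 0.3100
  C_21 = −[(-0.40)(1.00) − (-0.15)(-0.35)] = 0.4525
  C_22 = (0.70)(1.00) − (-0.15)(-0.20) = 0.6700
  C_23 = −[(0.70)(-0.35) − (-0.40)(-0.20)] = 0.3250
  C_31 = (-0.40)(-0.10) − (-0.15)(0.85) = 0.1675
  C_32 = −[(0.70)(-0.10) − (-0.15)(-0.40)] = 0.1300
  C_33 = (0.70)(0.85) − (-0.40)(-0.40) = 0.4350
det(I−A) = Σ_j (I−A)_1j·C_1j = (0.70)(0.8150) + (-0.40)(0.4200) + (-0.15)(0.3100) = 0.3560
adj(I−A) = Cᵀ =
  [ 0.8150   0.4525   0.1675]
  [ 0.4200   0.6700   0.1300]
  [ 0.3100   0.3250   0.4350]
(I − A)⁻¹ = adj(I−A) / det(I−A) ≈
  [   2.2893     1.2711     0.4705]
  [   1.1798     1.8820     0.3652]
  [   0.8708     0.9129     1.2219]
Δx = (I − A)⁻¹ Δd with Δd having +10 in the Sector 3 component and 0 elsewhere.
So Δx_3 = L_33 · (+10), where L_33 = adj(I−A)_33 / det(I−A) = 0.4350 / 0.3560.
Δx_3 = 0.4350 × (+10) / 0.3560 = 4.35 / 0.3560 ≈ 12.2.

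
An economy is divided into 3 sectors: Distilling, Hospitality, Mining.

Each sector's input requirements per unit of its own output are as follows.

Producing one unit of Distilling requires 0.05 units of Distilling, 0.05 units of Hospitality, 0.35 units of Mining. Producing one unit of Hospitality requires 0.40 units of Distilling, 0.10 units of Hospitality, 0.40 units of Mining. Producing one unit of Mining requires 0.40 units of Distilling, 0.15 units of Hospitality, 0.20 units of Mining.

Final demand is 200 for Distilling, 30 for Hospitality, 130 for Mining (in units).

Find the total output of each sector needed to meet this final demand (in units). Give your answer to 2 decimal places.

x_1 = 440.79, x_2 = 127.69, x_3 = 419.19

I − A =
  [   0.95    -0.40    -0.40]
  [  -0.05     0.90    -0.15]
  [  -0.35    -0.40     0.80]
Cofactors of I−A, C_ij = (−1)^(i+j)·(minor ij) (rows/columns in the sector order above):
  C_11 = (0.90)(0.80) − (-0.15)(-0.40) = 0.6600
  C_12 = −[(-0.05)(0.80) − (-0.15)(-0.35)] = 0.0925
  C_13 = (-0.05)(-0.40) − (0.90)(-0.35) = 0.3350
  C_21 = −[(-0.40)(0.80) − (-0.40)(-0.40)] = 0.4800
  C_22 = (0.95)(0.80) − (-0.40)(-0.35) = 0.6200
  C_23 = −[(0.95)(-0.40) − (-0.40)(-0.35)] = 0.5200
  C_31 = (-0.40)(-0.15) − (-0.40)(0.90) = 0.4200
  C_32 = −[(0.95)(-0.15) − (-0.40)(-0.05)] = 0.1625
  C_33 = (0.95)(0.90) − (-0.40)(-0.05) = 0.8350
det(I−A) = Σ_j (I−A)_1j·C_1j = (0.95)(0.6600) + (-0.40)(0.0925) + (-0.40)(0.3350) = 0.4560
adj(I−A) = Cᵀ =
  [ 0.6600   0.4800   0.4200]
  [ 0.0925   0.6200   0.1625]
  [ 0.3350   0.5200   0.8350]
(I − A)⁻¹ = adj(I−A) / det(I−A) ≈
  [   1.4474     1.0526     0.9211]
  [   0.2029     1.3596     0.3564]
  [   0.7346     1.1404     1.8311]
x = (I − A)⁻¹ d = adj(I−A)·d / det(I−A), with det(I−A) = 0.4560:
  x_1 = (0.6600·200 + 0.4800·30 + 0.4200·130) / 0.4560 = 201.00 / 0.4560 ≈ 440.79
  x_2 = (0.0925·200 + 0.6200·30 + 0.1625·130) / 0.4560 = 58.225 / 0.4560 ≈ 127.69
  x_3 = (0.3350·200 + 0.5200·30 + 0.8350·130) / 0.4560 = 191.15 / 0.4560 ≈ 419.19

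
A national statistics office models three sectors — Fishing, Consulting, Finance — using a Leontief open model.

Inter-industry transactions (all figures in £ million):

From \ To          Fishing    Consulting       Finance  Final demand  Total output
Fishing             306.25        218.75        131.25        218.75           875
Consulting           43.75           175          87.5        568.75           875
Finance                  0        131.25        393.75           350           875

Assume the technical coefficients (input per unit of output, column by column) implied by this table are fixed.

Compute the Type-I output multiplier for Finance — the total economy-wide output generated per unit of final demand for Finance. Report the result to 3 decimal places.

m_3 = 2.703

Technical coefficients a_ij = z_ij / X_j:
  a_11 = 306.25/875 = 0.35, a_21 = 43.75/875 = 0.05, a_31 = 0/875 = 0.00
  a_12 = 218.75/875 = 0.25, a_22 = 175/875 = 0.20, a_32 = 131.25/875 = 0.15
  a_13 = 131.25/875 = 0.15, a_23 = 87.5/875 = 0.10, a_33 = 393.75/875 = 0.45
I − A =
  [   0.65    -0.25    -0.15]
  [  -0.05     0.80    -0.10]
  [   0.00    -0.15     0.55]
Cofactors of I−A, C_ij = (−1)^(i+j)·(minor ij) (rows/columns in the sector order above):
  C_11 = (0.80)(0.55) − (-0.10)(-0.15) = 0.4250
  C_12 = −[(-0.05)(0.55) − (-0.10)(0.00)] = 0.0275
  C_13 = (-0.05)(-0.15) − (0.80)(0.00) = 0.0075
  C_21 = −[(-0.25)(0.55) − (-0.15)(-0.15)] = 0.1600
  C_22 = (0.65)(0.55) − (-0.15)(0.00) = 0.3575
  C_23 = −[(0.65)(-0.15) − (-0.25)(0.00)] = 0.0975
  C_31 = (-0.25)(-0.10) − (-0.15)(0.80) = 0.1450
  C_32 = −[(0.65)(-0.10) − (-0.15)(-0.05)] = 0.0725
  C_33 = (0.65)(0.80) − (-0.25)(-0.05) = 0.5075
det(I−A) = Σ_j (I−A)_1j·C_1j = (0.65)(0.4250) + (-0.25)(0.0275) + (-0.15)(0.0075) = 0.26825
adj(I−A) = Cᵀ =
  [ 0.4250   0.1600   0.1450]
  [ 0.0275   0.3575   0.0725]
  [ 0.0075   0.0975   0.5075]
(I − A)⁻¹ = adj(I−A) / det(I−A) ≈
  [   1.5843     0.5965     0.5405]
  [   0.1025     1.3327     0.2703]
  [   0.0280     0.3635     1.8919]
The output multiplier for sector j is the column-j sum of the Leontief inverse (I − A)⁻¹ = adj(I−A) / det(I−A).
Column 3 of adj(I−A): (0.1450, 0.0725, 0.5075); det(I−A) = 0.26825.
m_3 = (0.1450 + 0.0725 + 0.5075) / 0.26825 = 0.725 / 0.26825 ≈ 2.703.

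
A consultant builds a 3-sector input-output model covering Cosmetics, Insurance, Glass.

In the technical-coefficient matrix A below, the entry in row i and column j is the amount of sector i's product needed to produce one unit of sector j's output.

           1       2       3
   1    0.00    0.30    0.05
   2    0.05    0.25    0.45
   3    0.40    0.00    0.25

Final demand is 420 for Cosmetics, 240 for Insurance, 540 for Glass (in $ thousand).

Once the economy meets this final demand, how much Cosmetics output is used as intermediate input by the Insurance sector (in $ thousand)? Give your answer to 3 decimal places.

I − A =
  [   1.00    -0.30    -0.05]
  [  -0.05     0.75    -0.45]
  [  -0.40     0.00     0.75]
Cofactors of I−A, C_ij = (−1)^(i+j)·(minor ij) (rows/columns in the sector order above):
  C_11 = (0.75)(0.75) − (-0.45)(0.00) = 0.5625
  C_12 = −[(-0.05)(0.75) − (-0.45)(-0.40)] = 0.2175
  C_13 = (-0.05)(0.00) − (0.75)(-0.40) = 0.3000
  C_21 = −[(-0.30)(0.75) − (-0.05)(0.00)] = 0.2250
  C_22 = (1.00)(0.75) − (-0.05)(-0.40) = 0.7300
  C_23 = −[(1.00)(0.00) − (-0.30)(-0.40)] = 0.1200
  C_31 = (-0.30)(-0.45) − (-0.05)(0.75) = 0.1725
  C_32 = −[(1.00)(-0.45) − (-0.05)(-0.05)] = 0.4525
  C_33 = (1.00)(0.75) − (-0.30)(-0.05) = 0.7350
det(I−A) = Σ_j (I−A)_1j·C_1j = (1.00)(0.5625) + (-0.30)(0.2175) + (-0.05)(0.3000) = 0.48225
adj(I−A) = Cᵀ =
  [ 0.5625   0.2250   0.1725]
  [ 0.2175   0.7300   0.4525]
  [ 0.3000   0.1200   0.7350]
(I − A)⁻¹ = adj(I−A) / det(I−A) ≈
  [   1.1664     0.4666     0.3577]
  [   0.4510     1.5137     0.9383]
  [   0.6221     0.2488     1.5241]
First solve x = (I − A)⁻¹ d = adj(I−A)·d / det(I−A); in particular x_2 = (0.2175·420 + 0.7300·240 + 0.4525·540) / 0.48225 = 510.90 / 0.48225 ≈ 1059.40902.
Intermediate flow from 1 to 2: z_12 = a_12 · x_2 = 0.30 × 510.90 / 0.48225 = 153.27 / 0.48225 ≈ 317.823.

z_12 = 317.823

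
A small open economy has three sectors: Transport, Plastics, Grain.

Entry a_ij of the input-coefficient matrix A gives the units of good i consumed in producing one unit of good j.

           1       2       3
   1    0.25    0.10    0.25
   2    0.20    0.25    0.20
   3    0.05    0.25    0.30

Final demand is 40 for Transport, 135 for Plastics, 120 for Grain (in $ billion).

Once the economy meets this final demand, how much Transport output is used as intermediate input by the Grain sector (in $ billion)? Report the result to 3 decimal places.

I − A =
  [   0.75    -0.10    -0.25]
  [  -0.20     0.75    -0.20]
  [  -0.05    -0.25     0.70]
Cofactors of I−A, C_ij = (−1)^(i+j)·(minor ij) (rows/columns in the sector order above):
  C_11 = (0.75)(0.70) − (-0.20)(-0.25) = 0.4750
  C_12 = −[(-0.20)(0.70) − (-0.20)(-0.05)] = 0.1500
  C_13 = (-0.20)(-0.25) − (0.75)(-0.05) = 0.0875
  C_21 = −[(-0.10)(0.70) − (-0.25)(-0.25)] = 0.1325
  C_22 = (0.75)(0.70) − (-0.25)(-0.05) = 0.5125
  C_23 = −[(0.75)(-0.25) − (-0.10)(-0.05)] = 0.1925
  C_31 = (-0.10)(-0.20) − (-0.25)(0.75) = 0.2075
  C_32 = −[(0.75)(-0.20) − (-0.25)(-0.20)] = 0.2000
  C_33 = (0.75)(0.75) − (-0.10)(-0.20) = 0.5425
det(I−A) = Σ_j (I−A)_1j·C_1j = (0.75)(0.4750) + (-0.10)(0.1500) + (-0.25)(0.0875) = 0.319375
adj(I−A) = Cᵀ =
  [ 0.4750   0.1325   0.2075]
  [ 0.1500   0.5125   0.2000]
  [ 0.0875   0.1925   0.5425]
(I − A)⁻¹ = adj(I−A) / det(I−A) ≈
  [   1.4873     0.4149     0.6497]
  [   0.4697     1.6047     0.6262]
  [   0.2740     0.6027     1.6986]
First solve x = (I − A)⁻¹ d = adj(I−A)·d / det(I−A); in particular x_3 = (0.0875·40 + 0.1925·135 + 0.5425·120) / 0.319375 = 94.5875 / 0.319375 ≈ 296.16438.
Intermediate flow from 1 to 3: z_13 = a_13 · x_3 = 0.25 × 94.5875 / 0.319375 = 23.646875 / 0.319375 ≈ 74.041.

z_13 = 74.041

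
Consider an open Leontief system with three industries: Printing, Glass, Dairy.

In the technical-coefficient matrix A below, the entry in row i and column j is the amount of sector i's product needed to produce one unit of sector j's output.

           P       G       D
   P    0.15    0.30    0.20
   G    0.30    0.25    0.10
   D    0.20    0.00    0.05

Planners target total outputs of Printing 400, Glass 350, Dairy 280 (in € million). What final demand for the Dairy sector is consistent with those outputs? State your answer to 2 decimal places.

d_D = 186.00

I − A =
  [   0.85    -0.30    -0.20]
  [  -0.30     0.75    -0.10]
  [  -0.20     0.00     0.95]
d = (I − A) x:
  d_P = (+0.85)·400 + (-0.30)·350 + (-0.20)·280 = 179.00
  d_G = (-0.30)·400 + (+0.75)·350 + (-0.10)·280 = 114.50
  d_D = (-0.20)·400 + (+0.00)·350 + (+0.95)·280 = 186.00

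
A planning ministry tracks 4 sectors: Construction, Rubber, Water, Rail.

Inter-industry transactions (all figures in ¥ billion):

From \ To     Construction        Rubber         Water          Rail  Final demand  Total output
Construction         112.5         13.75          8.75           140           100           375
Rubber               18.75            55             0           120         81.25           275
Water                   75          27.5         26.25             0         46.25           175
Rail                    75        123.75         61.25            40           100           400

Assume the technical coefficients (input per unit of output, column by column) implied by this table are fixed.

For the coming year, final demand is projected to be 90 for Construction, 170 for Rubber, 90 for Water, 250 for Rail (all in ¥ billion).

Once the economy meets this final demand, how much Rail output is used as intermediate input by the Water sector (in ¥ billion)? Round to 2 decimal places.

z_43 = 108.65

Technical coefficients a_ij = z_ij / X_j:
  a_11 = 112.5/375 = 0.30, a_21 = 18.75/375 = 0.05, a_31 = 75/375 = 0.20, a_41 = 75/375 = 0.20
  a_12 = 13.75/275 = 0.05, a_22 = 55/275 = 0.20, a_32 = 27.5/275 = 0.10, a_42 = 123.75/275 = 0.45
  a_13 = 8.75/175 = 0.05, a_23 = 0/175 = 0.00, a_33 = 26.25/175 = 0.15, a_43 = 61.25/175 = 0.35
  a_14 = 140/400 = 0.35, a_24 = 120/400 = 0.30, a_34 = 0/400 = 0.00, a_44 = 40/400 = 0.10
I − A =
  [   0.70    -0.05    -0.05    -0.35]
  [  -0.05     0.80     0.00    -0.30]
  [  -0.20    -0.10     0.85     0.00]
  [  -0.20    -0.45    -0.35     0.90]
Compute the cofactors C_ij = (−1)^(i+j)·(3×3 minor ij) of I−A; the adjugate is their transpose:
adj(I−A) = Cᵀ =
  [ 0.486750   0.188875   0.132500   0.252250]
  [ 0.110250   0.442500   0.084875   0.190375]
  [ 0.127500   0.096500   0.340375   0.081750]
  [ 0.212875   0.300750   0.204250   0.465625]
det(I−A) = Σ_j (I−A)_1j·C_1j = (0.70)(0.486750) + (-0.05)(0.110250) + (-0.05)(0.127500) + (-0.35)(0.212875) = 0.25433125
(I − A)⁻¹ = adj(I−A) / det(I−A) ≈
  [   1.9138     0.7426     0.5210     0.9918]
  [   0.4335     1.7399     0.3337     0.7485]
  [   0.5013     0.3794     1.3383     0.3214]
  [   0.8370     1.1825     0.8031     1.8308]
First solve x = (I − A)⁻¹ d = adj(I−A)·d / det(I−A); in particular x_3 = (0.127500·90 + 0.096500·170 + 0.340375·90 + 0.081750·250) / 0.25433125 = 78.95125 / 0.25433125 ≈ 310.4269.
Intermediate flow from 4 to 3: z_43 = a_43 · x_3 = 0.35 × 78.95125 / 0.25433125 = 27.6329375 / 0.25433125 ≈ 108.65.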